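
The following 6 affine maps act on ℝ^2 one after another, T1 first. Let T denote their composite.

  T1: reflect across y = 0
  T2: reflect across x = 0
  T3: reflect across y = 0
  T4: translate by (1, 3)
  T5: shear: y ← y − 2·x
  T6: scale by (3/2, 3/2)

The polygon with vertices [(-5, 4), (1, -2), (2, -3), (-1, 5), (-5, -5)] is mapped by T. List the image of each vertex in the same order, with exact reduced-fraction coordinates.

T1 reflect across y = 0: (-5, 4) → (-5, -4); (1, -2) → (1, 2); (2, -3) → (2, 3); (-1, 5) → (-1, -5); (-5, -5) → (-5, 5)
T2 reflect across x = 0: (-5, -4) → (5, -4); (1, 2) → (-1, 2); (2, 3) → (-2, 3); (-1, -5) → (1, -5); (-5, 5) → (5, 5)
T3 reflect across y = 0: (5, -4) → (5, 4); (-1, 2) → (-1, -2); (-2, 3) → (-2, -3); (1, -5) → (1, 5); (5, 5) → (5, -5)
T4 translate by (1, 3): (5, 4) → (6, 7); (-1, -2) → (0, 1); (-2, -3) → (-1, 0); (1, 5) → (2, 8); (5, -5) → (6, -2)
T5 shear: y ← y − 2·x: (6, 7) → (6, -5); (0, 1) → (0, 1); (-1, 0) → (-1, 2); (2, 8) → (2, 4); (6, -2) → (6, -14)
T6 scale by (3/2, 3/2): (6, -5) → (9, -15/2); (0, 1) → (0, 3/2); (-1, 2) → (-3/2, 3); (2, 4) → (3, 6); (6, -14) → (9, -21)

image vertices: (9, -15/2), (0, 3/2), (-3/2, 3), (3, 6), (9, -21)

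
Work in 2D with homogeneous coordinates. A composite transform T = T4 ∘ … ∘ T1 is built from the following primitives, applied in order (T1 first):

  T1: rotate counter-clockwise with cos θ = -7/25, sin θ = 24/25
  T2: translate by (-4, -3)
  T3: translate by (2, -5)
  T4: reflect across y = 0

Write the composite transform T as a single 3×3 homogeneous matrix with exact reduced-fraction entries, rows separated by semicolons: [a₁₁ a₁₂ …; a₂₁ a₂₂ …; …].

T = [-7/25 -24/25 -2; -24/25 7/25 8; 0 0 1]

T1 = [-7/25 -24/25 0; 24/25 -7/25 0; 0 0 1]
T2·T1 = [-7/25 -24/25 -4; 24/25 -7/25 -3; 0 0 1]
T3·…·T1 = [-7/25 -24/25 -2; 24/25 -7/25 -8; 0 0 1]
T4·…·T1 = [-7/25 -24/25 -2; -24/25 7/25 8; 0 0 1]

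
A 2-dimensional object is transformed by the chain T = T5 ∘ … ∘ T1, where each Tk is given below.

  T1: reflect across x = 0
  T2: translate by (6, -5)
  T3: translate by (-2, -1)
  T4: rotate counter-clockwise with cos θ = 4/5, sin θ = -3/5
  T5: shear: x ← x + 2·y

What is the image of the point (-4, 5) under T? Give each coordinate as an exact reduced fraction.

T1 reflect across x = 0: (-4, 5) → (4, 5)
T2 translate by (6, -5): (4, 5) → (10, 0)
T3 translate by (-2, -1): (10, 0) → (8, -1)
T4 rotate counter-clockwise with cos θ = 4/5, sin θ = -3/5: (8, -1) → (29/5, -28/5)
T5 shear: x ← x + 2·y: (29/5, -28/5) → (-27/5, -28/5)

T(p) = (-27/5, -28/5)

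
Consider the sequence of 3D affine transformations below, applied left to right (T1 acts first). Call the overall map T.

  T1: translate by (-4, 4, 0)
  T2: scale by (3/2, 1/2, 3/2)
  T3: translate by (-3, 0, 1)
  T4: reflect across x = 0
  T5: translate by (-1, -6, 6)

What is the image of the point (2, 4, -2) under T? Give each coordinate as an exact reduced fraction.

T(p) = (5, -2, 4)

T1 translate by (-4, 4, 0): (2, 4, -2) → (-2, 8, -2)
T2 scale by (3/2, 1/2, 3/2): (-2, 8, -2) → (-3, 4, -3)
T3 translate by (-3, 0, 1): (-3, 4, -3) → (-6, 4, -2)
T4 reflect across x = 0: (-6, 4, -2) → (6, 4, -2)
T5 translate by (-1, -6, 6): (6, 4, -2) → (5, -2, 4)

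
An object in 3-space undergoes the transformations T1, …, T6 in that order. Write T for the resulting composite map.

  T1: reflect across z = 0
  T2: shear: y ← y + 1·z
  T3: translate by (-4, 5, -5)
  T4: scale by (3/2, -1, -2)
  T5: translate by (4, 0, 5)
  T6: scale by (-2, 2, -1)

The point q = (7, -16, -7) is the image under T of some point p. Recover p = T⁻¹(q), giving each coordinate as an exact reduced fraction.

p = (-1, -1, -4)

T1 = [1 0 0 0; 0 1 0 0; 0 0 -1 0; 0 0 0 1]
T2·T1 = [1 0 0 0; 0 1 -1 0; 0 0 -1 0; 0 0 0 1]
T3·…·T1 = [1 0 0 -4; 0 1 -1 5; 0 0 -1 -5; 0 0 0 1]
T4·…·T1 = [3/2 0 0 -6; 0 -1 1 -5; 0 0 2 10; 0 0 0 1]
T5·…·T1 = [3/2 0 0 -2; 0 -1 1 -5; 0 0 2 15; 0 0 0 1]
T6·…·T1 = [-3 0 0 4; 0 -2 2 -10; 0 0 -2 -15; 0 0 0 1]
det M = -12; M⁻¹ = [-1/3 0 0 4/3; 0 -1/2 -1/2 -25/2; 0 0 -1/2 -15/2; 0 0 0 1]
M⁻¹ · (7, -16, -7)ᵀ = (-1, -1, -4)ᵀ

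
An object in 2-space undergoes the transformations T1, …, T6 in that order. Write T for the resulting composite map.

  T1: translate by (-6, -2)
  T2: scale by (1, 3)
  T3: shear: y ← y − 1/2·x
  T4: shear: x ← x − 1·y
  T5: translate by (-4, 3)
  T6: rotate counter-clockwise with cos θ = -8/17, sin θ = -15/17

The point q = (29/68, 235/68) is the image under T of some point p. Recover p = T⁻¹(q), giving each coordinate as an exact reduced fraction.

p = (5/2, 0)

T1 = [1 0 -6; 0 1 -2; 0 0 1]
T2·T1 = [1 0 -6; 0 3 -6; 0 0 1]
T3·…·T1 = [1 0 -6; -1/2 3 -3; 0 0 1]
T4·…·T1 = [3/2 -3 -3; -1/2 3 -3; 0 0 1]
T5·…·T1 = [3/2 -3 -7; -1/2 3 0; 0 0 1]
T6·…·T1 = [-39/34 69/17 56/17; -37/34 21/17 105/17; 0 0 1]
det M = 3; M⁻¹ = [7/17 -23/17 7; 37/102 -13/34 7/6; 0 0 1]
M⁻¹ · (29/68, 235/68)ᵀ = (5/2, 0)ᵀ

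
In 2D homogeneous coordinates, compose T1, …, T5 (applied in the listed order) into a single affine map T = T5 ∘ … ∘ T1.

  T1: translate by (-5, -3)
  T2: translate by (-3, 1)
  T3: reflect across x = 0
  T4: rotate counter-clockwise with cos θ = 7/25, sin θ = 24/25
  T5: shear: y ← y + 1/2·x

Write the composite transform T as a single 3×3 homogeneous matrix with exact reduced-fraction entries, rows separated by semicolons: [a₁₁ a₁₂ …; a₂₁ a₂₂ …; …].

T = [-7/25 -24/25 104/25; -11/10 -1/5 46/5; 0 0 1]

T1 = [1 0 -5; 0 1 -3; 0 0 1]
T2·T1 = [1 0 -8; 0 1 -2; 0 0 1]
T3·…·T1 = [-1 0 8; 0 1 -2; 0 0 1]
T4·…·T1 = [-7/25 -24/25 104/25; -24/25 7/25 178/25; 0 0 1]
T5·…·T1 = [-7/25 -24/25 104/25; -11/10 -1/5 46/5; 0 0 1]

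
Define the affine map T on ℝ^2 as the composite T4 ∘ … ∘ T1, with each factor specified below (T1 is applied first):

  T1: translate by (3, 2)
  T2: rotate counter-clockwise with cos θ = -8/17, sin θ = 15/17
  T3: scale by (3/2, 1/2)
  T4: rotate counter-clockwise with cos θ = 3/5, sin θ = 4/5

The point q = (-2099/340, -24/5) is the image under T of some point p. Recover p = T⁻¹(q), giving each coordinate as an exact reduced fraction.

T1 = [1 0 3; 0 1 2; 0 0 1]
T2·T1 = [-8/17 -15/17 -54/17; 15/17 -8/17 29/17; 0 0 1]
T3·…·T1 = [-12/17 -45/34 -81/17; 15/34 -4/17 29/34; 0 0 1]
T4·…·T1 = [-66/85 -103/170 -301/85; -3/10 -6/5 -33/10; 0 0 1]
det M = 3/4; M⁻¹ = [-8/5 206/255 -3; 2/5 -88/85 -2; 0 0 1]
M⁻¹ · (-2099/340, -24/5)ᵀ = (3, 1/2)ᵀ

p = (3, 1/2)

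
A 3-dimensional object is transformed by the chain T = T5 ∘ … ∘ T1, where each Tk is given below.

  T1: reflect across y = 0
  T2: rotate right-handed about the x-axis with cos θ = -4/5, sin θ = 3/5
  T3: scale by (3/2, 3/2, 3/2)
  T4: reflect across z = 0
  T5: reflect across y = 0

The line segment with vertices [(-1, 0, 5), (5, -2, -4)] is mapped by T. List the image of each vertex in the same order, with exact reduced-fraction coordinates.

image vertices: (-3/2, 9/2, 6), (15/2, -6/5, -33/5)

T1 reflect across y = 0: (-1, 0, 5) → (-1, 0, 5); (5, -2, -4) → (5, 2, -4)
T2 rotate right-handed about the x-axis with cos θ = -4/5, sin θ = 3/5: (-1, 0, 5) → (-1, -3, -4); (5, 2, -4) → (5, 4/5, 22/5)
T3 scale by (3/2, 3/2, 3/2): (-1, -3, -4) → (-3/2, -9/2, -6); (5, 4/5, 22/5) → (15/2, 6/5, 33/5)
T4 reflect across z = 0: (-3/2, -9/2, -6) → (-3/2, -9/2, 6); (15/2, 6/5, 33/5) → (15/2, 6/5, -33/5)
T5 reflect across y = 0: (-3/2, -9/2, 6) → (-3/2, 9/2, 6); (15/2, 6/5, -33/5) → (15/2, -6/5, -33/5)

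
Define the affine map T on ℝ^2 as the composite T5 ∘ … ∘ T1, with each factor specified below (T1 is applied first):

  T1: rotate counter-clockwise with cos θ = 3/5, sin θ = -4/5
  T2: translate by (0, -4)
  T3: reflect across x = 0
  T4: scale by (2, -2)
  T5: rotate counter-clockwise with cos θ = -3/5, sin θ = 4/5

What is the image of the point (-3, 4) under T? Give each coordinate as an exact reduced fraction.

T1 rotate counter-clockwise with cos θ = 3/5, sin θ = -4/5: (-3, 4) → (7/5, 24/5)
T2 translate by (0, -4): (7/5, 24/5) → (7/5, 4/5)
T3 reflect across x = 0: (7/5, 4/5) → (-7/5, 4/5)
T4 scale by (2, -2): (-7/5, 4/5) → (-14/5, -8/5)
T5 rotate counter-clockwise with cos θ = -3/5, sin θ = 4/5: (-14/5, -8/5) → (74/25, -32/25)

T(p) = (74/25, -32/25)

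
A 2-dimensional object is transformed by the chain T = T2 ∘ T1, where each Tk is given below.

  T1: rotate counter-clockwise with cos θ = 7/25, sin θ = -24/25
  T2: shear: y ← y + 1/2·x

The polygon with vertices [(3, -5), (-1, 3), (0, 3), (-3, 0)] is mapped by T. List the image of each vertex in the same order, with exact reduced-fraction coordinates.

image vertices: (-99/25, -313/50), (13/5, 31/10), (72/25, 57/25), (-21/25, 123/50)

T1 rotate counter-clockwise with cos θ = 7/25, sin θ = -24/25: (3, -5) → (-99/25, -107/25); (-1, 3) → (13/5, 9/5); (0, 3) → (72/25, 21/25); (-3, 0) → (-21/25, 72/25)
T2 shear: y ← y + 1/2·x: (-99/25, -107/25) → (-99/25, -313/50); (13/5, 9/5) → (13/5, 31/10); (72/25, 21/25) → (72/25, 57/25); (-21/25, 72/25) → (-21/25, 123/50)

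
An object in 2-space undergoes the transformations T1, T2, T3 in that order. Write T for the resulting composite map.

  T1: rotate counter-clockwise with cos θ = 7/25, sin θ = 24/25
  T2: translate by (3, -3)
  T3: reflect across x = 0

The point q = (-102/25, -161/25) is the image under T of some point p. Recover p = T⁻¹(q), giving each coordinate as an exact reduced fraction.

T1 = [7/25 -24/25 0; 24/25 7/25 0; 0 0 1]
T2·T1 = [7/25 -24/25 3; 24/25 7/25 -3; 0 0 1]
T3·…·T1 = [-7/25 24/25 -3; 24/25 7/25 -3; 0 0 1]
det M = -1; M⁻¹ = [-7/25 24/25 51/25; 24/25 7/25 93/25; 0 0 1]
M⁻¹ · (-102/25, -161/25)ᵀ = (-3, -2)ᵀ

p = (-3, -2)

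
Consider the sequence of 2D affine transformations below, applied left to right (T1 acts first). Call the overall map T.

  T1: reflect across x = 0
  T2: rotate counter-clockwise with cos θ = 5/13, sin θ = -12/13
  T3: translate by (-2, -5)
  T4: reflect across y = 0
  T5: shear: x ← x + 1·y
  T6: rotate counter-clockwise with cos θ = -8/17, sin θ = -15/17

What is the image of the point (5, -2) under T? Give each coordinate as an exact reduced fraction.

T(p) = (705/221, 60/17)

T1 reflect across x = 0: (5, -2) → (-5, -2)
T2 rotate counter-clockwise with cos θ = 5/13, sin θ = -12/13: (-5, -2) → (-49/13, 50/13)
T3 translate by (-2, -5): (-49/13, 50/13) → (-75/13, -15/13)
T4 reflect across y = 0: (-75/13, -15/13) → (-75/13, 15/13)
T5 shear: x ← x + 1·y: (-75/13, 15/13) → (-60/13, 15/13)
T6 rotate counter-clockwise with cos θ = -8/17, sin θ = -15/17: (-60/13, 15/13) → (705/221, 60/17)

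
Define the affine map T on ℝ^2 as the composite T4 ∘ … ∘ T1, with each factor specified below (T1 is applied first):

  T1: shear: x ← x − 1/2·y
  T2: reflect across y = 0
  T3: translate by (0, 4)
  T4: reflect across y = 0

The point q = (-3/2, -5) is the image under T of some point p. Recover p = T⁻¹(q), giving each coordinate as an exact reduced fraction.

p = (-2, -1)

T1 = [1 -1/2 0; 0 1 0; 0 0 1]
T2·T1 = [1 -1/2 0; 0 -1 0; 0 0 1]
T3·…·T1 = [1 -1/2 0; 0 -1 4; 0 0 1]
T4·…·T1 = [1 -1/2 0; 0 1 -4; 0 0 1]
det M = 1; M⁻¹ = [1 1/2 2; 0 1 4; 0 0 1]
M⁻¹ · (-3/2, -5)ᵀ = (-2, -1)ᵀ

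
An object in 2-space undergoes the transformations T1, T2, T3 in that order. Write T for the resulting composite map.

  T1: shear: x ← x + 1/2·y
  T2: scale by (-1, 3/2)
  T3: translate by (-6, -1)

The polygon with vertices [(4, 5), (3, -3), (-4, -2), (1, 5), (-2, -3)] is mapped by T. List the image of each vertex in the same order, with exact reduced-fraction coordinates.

T1 shear: x ← x + 1/2·y: (4, 5) → (13/2, 5); (3, -3) → (3/2, -3); (-4, -2) → (-5, -2); (1, 5) → (7/2, 5); (-2, -3) → (-7/2, -3)
T2 scale by (-1, 3/2): (13/2, 5) → (-13/2, 15/2); (3/2, -3) → (-3/2, -9/2); (-5, -2) → (5, -3); (7/2, 5) → (-7/2, 15/2); (-7/2, -3) → (7/2, -9/2)
T3 translate by (-6, -1): (-13/2, 15/2) → (-25/2, 13/2); (-3/2, -9/2) → (-15/2, -11/2); (5, -3) → (-1, -4); (-7/2, 15/2) → (-19/2, 13/2); (7/2, -9/2) → (-5/2, -11/2)

image vertices: (-25/2, 13/2), (-15/2, -11/2), (-1, -4), (-19/2, 13/2), (-5/2, -11/2)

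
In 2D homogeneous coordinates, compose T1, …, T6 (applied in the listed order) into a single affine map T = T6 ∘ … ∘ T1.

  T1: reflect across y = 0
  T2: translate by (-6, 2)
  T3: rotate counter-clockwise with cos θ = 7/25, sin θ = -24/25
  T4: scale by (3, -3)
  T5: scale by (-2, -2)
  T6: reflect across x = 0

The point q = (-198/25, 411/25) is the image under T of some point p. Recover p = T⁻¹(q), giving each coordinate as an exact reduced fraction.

T1 = [1 0 0; 0 -1 0; 0 0 1]
T2·T1 = [1 0 -6; 0 -1 2; 0 0 1]
T3·…·T1 = [7/25 -24/25 6/25; -24/25 -7/25 158/25; 0 0 1]
T4·…·T1 = [21/25 -72/25 18/25; 72/25 21/25 -474/25; 0 0 1]
T5·…·T1 = [-42/25 144/25 -36/25; -144/25 -42/25 948/25; 0 0 1]
T6·…·T1 = [42/25 -144/25 36/25; -144/25 -42/25 948/25; 0 0 1]
det M = -36; M⁻¹ = [7/150 -4/25 6; -4/25 -7/150 2; 0 0 1]
M⁻¹ · (-198/25, 411/25)ᵀ = (3, 5/2)ᵀ

p = (3, 5/2)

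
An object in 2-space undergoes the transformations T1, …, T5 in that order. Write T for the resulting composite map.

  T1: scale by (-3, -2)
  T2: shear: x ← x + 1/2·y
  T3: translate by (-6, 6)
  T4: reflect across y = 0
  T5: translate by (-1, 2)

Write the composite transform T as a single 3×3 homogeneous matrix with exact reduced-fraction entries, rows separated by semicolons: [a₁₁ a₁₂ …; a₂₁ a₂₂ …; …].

T = [-3 -1 -7; 0 2 -4; 0 0 1]

T1 = [-3 0 0; 0 -2 0; 0 0 1]
T2·T1 = [-3 -1 0; 0 -2 0; 0 0 1]
T3·…·T1 = [-3 -1 -6; 0 -2 6; 0 0 1]
T4·…·T1 = [-3 -1 -6; 0 2 -6; 0 0 1]
T5·…·T1 = [-3 -1 -7; 0 2 -4; 0 0 1]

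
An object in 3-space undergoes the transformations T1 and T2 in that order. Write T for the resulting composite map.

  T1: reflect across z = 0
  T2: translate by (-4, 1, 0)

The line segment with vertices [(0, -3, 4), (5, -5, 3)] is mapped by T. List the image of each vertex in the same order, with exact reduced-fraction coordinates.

T1 reflect across z = 0: (0, -3, 4) → (0, -3, -4); (5, -5, 3) → (5, -5, -3)
T2 translate by (-4, 1, 0): (0, -3, -4) → (-4, -2, -4); (5, -5, -3) → (1, -4, -3)

image vertices: (-4, -2, -4), (1, -4, -3)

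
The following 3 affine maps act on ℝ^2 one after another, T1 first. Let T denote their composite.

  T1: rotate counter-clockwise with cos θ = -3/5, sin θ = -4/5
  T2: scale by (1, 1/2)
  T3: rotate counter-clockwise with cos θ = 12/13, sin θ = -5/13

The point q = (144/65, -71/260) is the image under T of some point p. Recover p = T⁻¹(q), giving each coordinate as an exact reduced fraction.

T1 = [-3/5 4/5 0; -4/5 -3/5 0; 0 0 1]
T2·T1 = [-3/5 4/5 0; -2/5 -3/10 0; 0 0 1]
T3·…·T1 = [-46/65 81/130 0; -9/65 -38/65 0; 0 0 1]
det M = 1/2; M⁻¹ = [-76/65 -81/65 0; 18/65 -92/65 0; 0 0 1]
M⁻¹ · (144/65, -71/260)ᵀ = (-9/4, 1)ᵀ

p = (-9/4, 1)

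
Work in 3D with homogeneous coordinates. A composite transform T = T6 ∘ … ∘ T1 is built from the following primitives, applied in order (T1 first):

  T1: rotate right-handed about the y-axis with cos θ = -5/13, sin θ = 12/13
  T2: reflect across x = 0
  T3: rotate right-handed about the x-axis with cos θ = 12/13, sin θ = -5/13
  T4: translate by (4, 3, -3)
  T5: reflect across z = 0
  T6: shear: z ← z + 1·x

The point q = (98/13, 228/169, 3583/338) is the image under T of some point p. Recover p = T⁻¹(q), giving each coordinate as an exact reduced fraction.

T1 = [-5/13 0 12/13 0; 0 1 0 0; -12/13 0 -5/13 0; 0 0 0 1]
T2·T1 = [5/13 0 -12/13 0; 0 1 0 0; -12/13 0 -5/13 0; 0 0 0 1]
T3·…·T1 = [5/13 0 -12/13 0; -60/169 12/13 -25/169 0; -144/169 -5/13 -60/169 0; 0 0 0 1]
T4·…·T1 = [5/13 0 -12/13 4; -60/169 12/13 -25/169 3; -144/169 -5/13 -60/169 -3; 0 0 0 1]
T5·…·T1 = [5/13 0 -12/13 4; -60/169 12/13 -25/169 3; 144/169 5/13 60/169 3; 0 0 0 1]
T6·…·T1 = [5/13 0 -12/13 4; -60/169 12/13 -25/169 3; 209/169 5/13 -96/169 7; 0 0 0 1]
det M = 1; M⁻¹ = [-79/169 -60/169 144/169 -512/169; -5/13 12/13 5/13 -51/13; -216/169 -25/169 60/169 519/169; 0 0 0 1]
M⁻¹ · (98/13, 228/169, 3583/338)ᵀ = (2, -3/2, -3)ᵀ

p = (2, -3/2, -3)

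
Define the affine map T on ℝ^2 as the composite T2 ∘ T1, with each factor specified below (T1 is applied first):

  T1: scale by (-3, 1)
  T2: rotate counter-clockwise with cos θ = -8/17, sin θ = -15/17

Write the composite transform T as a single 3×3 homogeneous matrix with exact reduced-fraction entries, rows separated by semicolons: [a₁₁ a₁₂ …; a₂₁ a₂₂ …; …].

T1 = [-3 0 0; 0 1 0; 0 0 1]
T2·T1 = [24/17 15/17 0; 45/17 -8/17 0; 0 0 1]

T = [24/17 15/17 0; 45/17 -8/17 0; 0 0 1]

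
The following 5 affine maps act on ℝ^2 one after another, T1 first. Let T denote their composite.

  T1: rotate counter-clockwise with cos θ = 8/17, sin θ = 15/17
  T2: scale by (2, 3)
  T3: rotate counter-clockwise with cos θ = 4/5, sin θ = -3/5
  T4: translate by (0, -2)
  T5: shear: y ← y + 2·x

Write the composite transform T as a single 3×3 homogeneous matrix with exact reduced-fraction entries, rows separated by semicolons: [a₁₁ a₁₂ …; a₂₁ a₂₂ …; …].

T = [199/85 -48/85 0; 106/17 18/17 -2; 0 0 1]

T1 = [8/17 -15/17 0; 15/17 8/17 0; 0 0 1]
T2·T1 = [16/17 -30/17 0; 45/17 24/17 0; 0 0 1]
T3·…·T1 = [199/85 -48/85 0; 132/85 186/85 0; 0 0 1]
T4·…·T1 = [199/85 -48/85 0; 132/85 186/85 -2; 0 0 1]
T5·…·T1 = [199/85 -48/85 0; 106/17 18/17 -2; 0 0 1]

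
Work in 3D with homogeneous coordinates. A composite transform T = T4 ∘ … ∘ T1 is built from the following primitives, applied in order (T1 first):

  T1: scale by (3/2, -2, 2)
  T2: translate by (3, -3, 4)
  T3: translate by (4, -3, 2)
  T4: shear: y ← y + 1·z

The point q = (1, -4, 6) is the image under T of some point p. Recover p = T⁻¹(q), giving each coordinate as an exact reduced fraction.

p = (-4, 2, 0)

T1 = [3/2 0 0 0; 0 -2 0 0; 0 0 2 0; 0 0 0 1]
T2·T1 = [3/2 0 0 3; 0 -2 0 -3; 0 0 2 4; 0 0 0 1]
T3·…·T1 = [3/2 0 0 7; 0 -2 0 -6; 0 0 2 6; 0 0 0 1]
T4·…·T1 = [3/2 0 0 7; 0 -2 2 0; 0 0 2 6; 0 0 0 1]
det M = -6; M⁻¹ = [2/3 0 0 -14/3; 0 -1/2 1/2 -3; 0 0 1/2 -3; 0 0 0 1]
M⁻¹ · (1, -4, 6)ᵀ = (-4, 2, 0)ᵀ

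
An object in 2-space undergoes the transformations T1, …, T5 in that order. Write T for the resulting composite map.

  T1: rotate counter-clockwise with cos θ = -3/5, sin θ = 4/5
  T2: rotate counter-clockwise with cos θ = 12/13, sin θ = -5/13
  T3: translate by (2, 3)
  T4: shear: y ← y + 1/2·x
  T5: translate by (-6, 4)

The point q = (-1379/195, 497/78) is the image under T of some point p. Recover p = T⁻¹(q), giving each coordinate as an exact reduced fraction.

T1 = [-3/5 -4/5 0; 4/5 -3/5 0; 0 0 1]
T2·T1 = [-16/65 -63/65 0; 63/65 -16/65 0; 0 0 1]
T3·…·T1 = [-16/65 -63/65 2; 63/65 -16/65 3; 0 0 1]
T4·…·T1 = [-16/65 -63/65 2; 11/13 -19/26 4; 0 0 1]
T5·…·T1 = [-16/65 -63/65 -4; 11/13 -19/26 8; 0 0 1]
det M = 1; M⁻¹ = [-19/26 63/65 -694/65; -11/13 -16/65 -92/65; 0 0 1]
M⁻¹ · (-1379/195, 497/78)ᵀ = (2/3, 3)ᵀ

p = (2/3, 3)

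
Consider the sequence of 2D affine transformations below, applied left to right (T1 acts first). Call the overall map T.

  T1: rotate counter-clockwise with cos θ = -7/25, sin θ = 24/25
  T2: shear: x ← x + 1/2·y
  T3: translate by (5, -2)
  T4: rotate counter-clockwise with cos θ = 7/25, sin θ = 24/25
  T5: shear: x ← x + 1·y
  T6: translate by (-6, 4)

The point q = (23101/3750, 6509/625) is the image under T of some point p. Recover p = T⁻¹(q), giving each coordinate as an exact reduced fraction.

p = (-8/3, -3)

T1 = [-7/25 -24/25 0; 24/25 -7/25 0; 0 0 1]
T2·T1 = [1/5 -11/10 0; 24/25 -7/25 0; 0 0 1]
T3·…·T1 = [1/5 -11/10 5; 24/25 -7/25 -2; 0 0 1]
T4·…·T1 = [-541/625 -49/1250 83/25; 288/625 -709/625 106/25; 0 0 1]
T5·…·T1 = [-253/625 -1467/1250 189/25; 288/625 -709/625 106/25; 0 0 1]
T6·…·T1 = [-253/625 -1467/1250 39/25; 288/625 -709/625 206/25; 0 0 1]
det M = 1; M⁻¹ = [-709/625 1467/1250 -4938/625; -288/625 -253/625 2534/625; 0 0 1]
M⁻¹ · (23101/3750, 6509/625)ᵀ = (-8/3, -3)ᵀ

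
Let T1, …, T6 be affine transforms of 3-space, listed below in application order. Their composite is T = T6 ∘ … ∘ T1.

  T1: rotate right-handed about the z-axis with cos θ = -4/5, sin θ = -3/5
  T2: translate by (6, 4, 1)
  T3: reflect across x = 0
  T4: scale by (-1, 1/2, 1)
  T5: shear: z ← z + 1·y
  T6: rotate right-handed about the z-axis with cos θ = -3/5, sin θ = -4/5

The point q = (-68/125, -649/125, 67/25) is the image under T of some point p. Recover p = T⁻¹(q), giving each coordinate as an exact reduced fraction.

p = (2/5, -2, -1)

T1 = [-4/5 3/5 0 0; -3/5 -4/5 0 0; 0 0 1 0; 0 0 0 1]
T2·T1 = [-4/5 3/5 0 6; -3/5 -4/5 0 4; 0 0 1 1; 0 0 0 1]
T3·…·T1 = [4/5 -3/5 0 -6; -3/5 -4/5 0 4; 0 0 1 1; 0 0 0 1]
T4·…·T1 = [-4/5 3/5 0 6; -3/10 -2/5 0 2; 0 0 1 1; 0 0 0 1]
T5·…·T1 = [-4/5 3/5 0 6; -3/10 -2/5 0 2; -3/10 -2/5 1 3; 0 0 0 1]
T6·…·T1 = [6/25 -17/25 0 -2; 41/50 -6/25 0 -6; -3/10 -2/5 1 3; 0 0 0 1]
det M = 1/2; M⁻¹ = [-12/25 34/25 0 36/5; -41/25 12/25 0 -2/5; -4/5 3/5 1 -1; 0 0 0 1]
M⁻¹ · (-68/125, -649/125, 67/25)ᵀ = (2/5, -2, -1)ᵀ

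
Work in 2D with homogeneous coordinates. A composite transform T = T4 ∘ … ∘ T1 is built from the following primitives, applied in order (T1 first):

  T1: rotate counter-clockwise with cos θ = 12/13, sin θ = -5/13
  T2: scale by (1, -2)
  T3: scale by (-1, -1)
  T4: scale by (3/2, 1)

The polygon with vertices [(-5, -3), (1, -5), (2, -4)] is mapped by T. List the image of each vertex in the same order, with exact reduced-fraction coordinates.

T1 rotate counter-clockwise with cos θ = 12/13, sin θ = -5/13: (-5, -3) → (-75/13, -11/13); (1, -5) → (-1, -5); (2, -4) → (4/13, -58/13)
T2 scale by (1, -2): (-75/13, -11/13) → (-75/13, 22/13); (-1, -5) → (-1, 10); (4/13, -58/13) → (4/13, 116/13)
T3 scale by (-1, -1): (-75/13, 22/13) → (75/13, -22/13); (-1, 10) → (1, -10); (4/13, 116/13) → (-4/13, -116/13)
T4 scale by (3/2, 1): (75/13, -22/13) → (225/26, -22/13); (1, -10) → (3/2, -10); (-4/13, -116/13) → (-6/13, -116/13)

image vertices: (225/26, -22/13), (3/2, -10), (-6/13, -116/13)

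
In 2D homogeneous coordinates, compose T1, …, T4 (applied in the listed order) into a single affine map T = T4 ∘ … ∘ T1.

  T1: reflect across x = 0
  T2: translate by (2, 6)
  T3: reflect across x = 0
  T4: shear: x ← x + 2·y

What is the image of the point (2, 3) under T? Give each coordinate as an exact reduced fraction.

T(p) = (18, 9)

T1 reflect across x = 0: (2, 3) → (-2, 3)
T2 translate by (2, 6): (-2, 3) → (0, 9)
T3 reflect across x = 0: (0, 9) → (0, 9)
T4 shear: x ← x + 2·y: (0, 9) → (18, 9)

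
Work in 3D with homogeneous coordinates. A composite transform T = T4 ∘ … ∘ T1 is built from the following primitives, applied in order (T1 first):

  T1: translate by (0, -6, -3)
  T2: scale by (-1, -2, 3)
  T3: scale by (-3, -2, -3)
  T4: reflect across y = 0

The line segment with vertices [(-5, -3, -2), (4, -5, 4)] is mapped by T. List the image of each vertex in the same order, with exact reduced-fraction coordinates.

T1 translate by (0, -6, -3): (-5, -3, -2) → (-5, -9, -5); (4, -5, 4) → (4, -11, 1)
T2 scale by (-1, -2, 3): (-5, -9, -5) → (5, 18, -15); (4, -11, 1) → (-4, 22, 3)
T3 scale by (-3, -2, -3): (5, 18, -15) → (-15, -36, 45); (-4, 22, 3) → (12, -44, -9)
T4 reflect across y = 0: (-15, -36, 45) → (-15, 36, 45); (12, -44, -9) → (12, 44, -9)

image vertices: (-15, 36, 45), (12, 44, -9)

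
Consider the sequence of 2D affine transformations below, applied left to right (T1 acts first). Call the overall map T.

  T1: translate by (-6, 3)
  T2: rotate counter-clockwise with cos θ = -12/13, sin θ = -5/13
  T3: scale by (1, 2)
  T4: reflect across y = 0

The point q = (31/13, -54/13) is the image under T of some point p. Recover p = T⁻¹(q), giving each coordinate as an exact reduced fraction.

T1 = [1 0 -6; 0 1 3; 0 0 1]
T2·T1 = [-12/13 5/13 87/13; -5/13 -12/13 -6/13; 0 0 1]
T3·…·T1 = [-12/13 5/13 87/13; -10/13 -24/13 -12/13; 0 0 1]
T4·…·T1 = [-12/13 5/13 87/13; 10/13 24/13 12/13; 0 0 1]
det M = -2; M⁻¹ = [-12/13 5/26 6; 5/13 6/13 -3; 0 0 1]
M⁻¹ · (31/13, -54/13)ᵀ = (3, -4)ᵀ

p = (3, -4)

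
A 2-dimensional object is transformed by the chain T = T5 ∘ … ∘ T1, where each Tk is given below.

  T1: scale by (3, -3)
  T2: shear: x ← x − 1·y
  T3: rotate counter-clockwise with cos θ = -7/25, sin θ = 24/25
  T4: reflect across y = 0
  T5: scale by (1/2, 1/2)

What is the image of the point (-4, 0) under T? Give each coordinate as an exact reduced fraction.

T(p) = (42/25, 144/25)

T1 scale by (3, -3): (-4, 0) → (-12, 0)
T2 shear: x ← x − 1·y: (-12, 0) → (-12, 0)
T3 rotate counter-clockwise with cos θ = -7/25, sin θ = 24/25: (-12, 0) → (84/25, -288/25)
T4 reflect across y = 0: (84/25, -288/25) → (84/25, 288/25)
T5 scale by (1/2, 1/2): (84/25, 288/25) → (42/25, 144/25)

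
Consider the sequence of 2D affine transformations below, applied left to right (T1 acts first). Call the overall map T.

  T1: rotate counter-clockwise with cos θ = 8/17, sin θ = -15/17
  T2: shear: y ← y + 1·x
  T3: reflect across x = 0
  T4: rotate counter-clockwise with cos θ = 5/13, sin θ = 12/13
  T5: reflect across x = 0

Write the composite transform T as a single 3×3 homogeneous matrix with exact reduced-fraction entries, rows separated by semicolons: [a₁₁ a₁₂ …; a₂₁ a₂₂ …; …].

T = [-44/221 27/17 0; -131/221 -5/17 0; 0 0 1]

T1 = [8/17 15/17 0; -15/17 8/17 0; 0 0 1]
T2·T1 = [8/17 15/17 0; -7/17 23/17 0; 0 0 1]
T3·…·T1 = [-8/17 -15/17 0; -7/17 23/17 0; 0 0 1]
T4·…·T1 = [44/221 -27/17 0; -131/221 -5/17 0; 0 0 1]
T5·…·T1 = [-44/221 27/17 0; -131/221 -5/17 0; 0 0 1]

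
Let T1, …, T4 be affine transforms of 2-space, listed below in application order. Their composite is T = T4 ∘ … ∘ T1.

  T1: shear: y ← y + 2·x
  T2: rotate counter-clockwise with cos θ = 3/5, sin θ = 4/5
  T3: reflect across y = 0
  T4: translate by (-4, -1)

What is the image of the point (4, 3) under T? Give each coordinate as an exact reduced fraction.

T1 shear: y ← y + 2·x: (4, 3) → (4, 11)
T2 rotate counter-clockwise with cos θ = 3/5, sin θ = 4/5: (4, 11) → (-32/5, 49/5)
T3 reflect across y = 0: (-32/5, 49/5) → (-32/5, -49/5)
T4 translate by (-4, -1): (-32/5, -49/5) → (-52/5, -54/5)

T(p) = (-52/5, -54/5)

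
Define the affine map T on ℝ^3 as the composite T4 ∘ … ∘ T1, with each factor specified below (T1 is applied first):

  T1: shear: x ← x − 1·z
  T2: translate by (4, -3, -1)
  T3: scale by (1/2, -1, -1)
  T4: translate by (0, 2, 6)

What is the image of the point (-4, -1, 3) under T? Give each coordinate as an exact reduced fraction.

T1 shear: x ← x − 1·z: (-4, -1, 3) → (-7, -1, 3)
T2 translate by (4, -3, -1): (-7, -1, 3) → (-3, -4, 2)
T3 scale by (1/2, -1, -1): (-3, -4, 2) → (-3/2, 4, -2)
T4 translate by (0, 2, 6): (-3/2, 4, -2) → (-3/2, 6, 4)

T(p) = (-3/2, 6, 4)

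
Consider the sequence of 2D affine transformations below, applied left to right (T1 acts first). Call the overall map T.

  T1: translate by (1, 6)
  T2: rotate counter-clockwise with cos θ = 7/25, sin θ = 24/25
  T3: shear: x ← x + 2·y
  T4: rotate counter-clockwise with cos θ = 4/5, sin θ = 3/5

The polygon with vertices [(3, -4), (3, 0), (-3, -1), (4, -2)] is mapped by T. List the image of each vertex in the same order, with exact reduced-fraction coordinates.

image vertices: (94/25, 208/25), (226/125, 1032/125), (-601/125, -532/125), (496/125, 1297/125)

T1 translate by (1, 6): (3, -4) → (4, 2); (3, 0) → (4, 6); (-3, -1) → (-2, 5); (4, -2) → (5, 4)
T2 rotate counter-clockwise with cos θ = 7/25, sin θ = 24/25: (4, 2) → (-4/5, 22/5); (4, 6) → (-116/25, 138/25); (-2, 5) → (-134/25, -13/25); (5, 4) → (-61/25, 148/25)
T3 shear: x ← x + 2·y: (-4/5, 22/5) → (8, 22/5); (-116/25, 138/25) → (32/5, 138/25); (-134/25, -13/25) → (-32/5, -13/25); (-61/25, 148/25) → (47/5, 148/25)
T4 rotate counter-clockwise with cos θ = 4/5, sin θ = 3/5: (8, 22/5) → (94/25, 208/25); (32/5, 138/25) → (226/125, 1032/125); (-32/5, -13/25) → (-601/125, -532/125); (47/5, 148/25) → (496/125, 1297/125)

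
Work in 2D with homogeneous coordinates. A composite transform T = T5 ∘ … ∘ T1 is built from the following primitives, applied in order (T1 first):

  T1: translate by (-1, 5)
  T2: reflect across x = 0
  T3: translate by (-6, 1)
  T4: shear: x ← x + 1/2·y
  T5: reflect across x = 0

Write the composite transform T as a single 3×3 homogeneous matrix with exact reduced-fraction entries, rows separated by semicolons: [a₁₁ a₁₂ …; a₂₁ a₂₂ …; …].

T1 = [1 0 -1; 0 1 5; 0 0 1]
T2·T1 = [-1 0 1; 0 1 5; 0 0 1]
T3·…·T1 = [-1 0 -5; 0 1 6; 0 0 1]
T4·…·T1 = [-1 1/2 -2; 0 1 6; 0 0 1]
T5·…·T1 = [1 -1/2 2; 0 1 6; 0 0 1]

T = [1 -1/2 2; 0 1 6; 0 0 1]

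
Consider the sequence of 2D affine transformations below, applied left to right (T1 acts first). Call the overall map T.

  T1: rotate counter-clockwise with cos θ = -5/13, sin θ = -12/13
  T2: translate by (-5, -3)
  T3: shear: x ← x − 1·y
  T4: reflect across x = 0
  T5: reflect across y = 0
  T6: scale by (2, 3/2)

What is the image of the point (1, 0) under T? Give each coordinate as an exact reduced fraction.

T(p) = (38/13, 153/26)

T1 rotate counter-clockwise with cos θ = -5/13, sin θ = -12/13: (1, 0) → (-5/13, -12/13)
T2 translate by (-5, -3): (-5/13, -12/13) → (-70/13, -51/13)
T3 shear: x ← x − 1·y: (-70/13, -51/13) → (-19/13, -51/13)
T4 reflect across x = 0: (-19/13, -51/13) → (19/13, -51/13)
T5 reflect across y = 0: (19/13, -51/13) → (19/13, 51/13)
T6 scale by (2, 3/2): (19/13, 51/13) → (38/13, 153/26)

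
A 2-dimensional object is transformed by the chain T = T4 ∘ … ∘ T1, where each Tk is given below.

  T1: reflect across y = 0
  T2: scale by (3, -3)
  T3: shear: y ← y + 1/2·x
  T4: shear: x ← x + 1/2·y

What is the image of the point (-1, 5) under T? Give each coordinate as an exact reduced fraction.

T1 reflect across y = 0: (-1, 5) → (-1, -5)
T2 scale by (3, -3): (-1, -5) → (-3, 15)
T3 shear: y ← y + 1/2·x: (-3, 15) → (-3, 27/2)
T4 shear: x ← x + 1/2·y: (-3, 27/2) → (15/4, 27/2)

T(p) = (15/4, 27/2)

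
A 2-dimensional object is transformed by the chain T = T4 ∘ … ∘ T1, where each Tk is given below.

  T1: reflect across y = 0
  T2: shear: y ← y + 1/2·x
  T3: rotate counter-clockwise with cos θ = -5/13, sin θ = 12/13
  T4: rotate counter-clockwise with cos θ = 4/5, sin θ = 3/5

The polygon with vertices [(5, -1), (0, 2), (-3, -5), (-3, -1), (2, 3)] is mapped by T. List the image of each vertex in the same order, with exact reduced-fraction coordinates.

T1 reflect across y = 0: (5, -1) → (5, 1); (0, 2) → (0, -2); (-3, -5) → (-3, 5); (-3, -1) → (-3, 1); (2, 3) → (2, -3)
T2 shear: y ← y + 1/2·x: (5, 1) → (5, 7/2); (0, -2) → (0, -2); (-3, 5) → (-3, 7/2); (-3, 1) → (-3, -1/2); (2, -3) → (2, -2)
T3 rotate counter-clockwise with cos θ = -5/13, sin θ = 12/13: (5, 7/2) → (-67/13, 85/26); (0, -2) → (24/13, 10/13); (-3, 7/2) → (-27/13, -107/26); (-3, -1/2) → (21/13, -67/26); (2, -2) → (14/13, 34/13)
T4 rotate counter-clockwise with cos θ = 4/5, sin θ = 3/5: (-67/13, 85/26) → (-791/130, -31/65); (24/13, 10/13) → (66/65, 112/65); (-27/13, -107/26) → (21/26, -59/13); (21/13, -67/26) → (369/130, -71/65); (14/13, 34/13) → (-46/65, 178/65)

image vertices: (-791/130, -31/65), (66/65, 112/65), (21/26, -59/13), (369/130, -71/65), (-46/65, 178/65)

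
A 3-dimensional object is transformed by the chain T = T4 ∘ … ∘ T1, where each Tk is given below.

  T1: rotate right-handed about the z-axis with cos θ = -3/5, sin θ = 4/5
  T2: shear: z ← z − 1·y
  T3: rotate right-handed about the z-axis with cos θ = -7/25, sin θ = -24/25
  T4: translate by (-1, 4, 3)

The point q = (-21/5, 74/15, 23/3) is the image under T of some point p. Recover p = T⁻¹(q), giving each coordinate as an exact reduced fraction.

p = (-8/3, 2, 4/3)

T1 = [-3/5 -4/5 0 0; 4/5 -3/5 0 0; 0 0 1 0; 0 0 0 1]
T2·T1 = [-3/5 -4/5 0 0; 4/5 -3/5 0 0; -4/5 3/5 1 0; 0 0 0 1]
T3·…·T1 = [117/125 -44/125 0 0; 44/125 117/125 0 0; -4/5 3/5 1 0; 0 0 0 1]
T4·…·T1 = [117/125 -44/125 0 -1; 44/125 117/125 0 4; -4/5 3/5 1 3; 0 0 0 1]
det M = 1; M⁻¹ = [117/125 44/125 0 -59/125; -44/125 117/125 0 -512/125; 24/25 -7/25 1 -23/25; 0 0 0 1]
M⁻¹ · (-21/5, 74/15, 23/3)ᵀ = (-8/3, 2, 4/3)ᵀ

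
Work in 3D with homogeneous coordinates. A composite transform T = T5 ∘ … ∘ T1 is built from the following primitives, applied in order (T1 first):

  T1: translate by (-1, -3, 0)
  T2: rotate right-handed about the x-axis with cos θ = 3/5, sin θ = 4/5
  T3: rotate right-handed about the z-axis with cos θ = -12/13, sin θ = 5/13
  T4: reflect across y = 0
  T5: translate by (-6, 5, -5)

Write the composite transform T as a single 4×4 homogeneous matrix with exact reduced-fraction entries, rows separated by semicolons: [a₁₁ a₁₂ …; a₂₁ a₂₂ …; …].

T = [-12/13 -3/13 4/13 -57/13; -5/13 36/65 -48/65 242/65; 0 4/5 3/5 -37/5; 0 0 0 1]

T1 = [1 0 0 -1; 0 1 0 -3; 0 0 1 0; 0 0 0 1]
T2·T1 = [1 0 0 -1; 0 3/5 -4/5 -9/5; 0 4/5 3/5 -12/5; 0 0 0 1]
T3·…·T1 = [-12/13 -3/13 4/13 21/13; 5/13 -36/65 48/65 83/65; 0 4/5 3/5 -12/5; 0 0 0 1]
T4·…·T1 = [-12/13 -3/13 4/13 21/13; -5/13 36/65 -48/65 -83/65; 0 4/5 3/5 -12/5; 0 0 0 1]
T5·…·T1 = [-12/13 -3/13 4/13 -57/13; -5/13 36/65 -48/65 242/65; 0 4/5 3/5 -37/5; 0 0 0 1]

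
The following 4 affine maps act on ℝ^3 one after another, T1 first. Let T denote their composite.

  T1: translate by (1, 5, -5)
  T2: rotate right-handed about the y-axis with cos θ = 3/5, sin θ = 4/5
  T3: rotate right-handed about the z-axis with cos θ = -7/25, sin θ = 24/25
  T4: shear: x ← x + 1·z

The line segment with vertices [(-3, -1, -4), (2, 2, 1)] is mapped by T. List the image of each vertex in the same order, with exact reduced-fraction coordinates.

image vertices: (-661/125, -1148/125, -19/5), (-1391/125, -413/125, -24/5)

T1 translate by (1, 5, -5): (-3, -1, -4) → (-2, 4, -9); (2, 2, 1) → (3, 7, -4)
T2 rotate right-handed about the y-axis with cos θ = 3/5, sin θ = 4/5: (-2, 4, -9) → (-42/5, 4, -19/5); (3, 7, -4) → (-7/5, 7, -24/5)
T3 rotate right-handed about the z-axis with cos θ = -7/25, sin θ = 24/25: (-42/5, 4, -19/5) → (-186/125, -1148/125, -19/5); (-7/5, 7, -24/5) → (-791/125, -413/125, -24/5)
T4 shear: x ← x + 1·z: (-186/125, -1148/125, -19/5) → (-661/125, -1148/125, -19/5); (-791/125, -413/125, -24/5) → (-1391/125, -413/125, -24/5)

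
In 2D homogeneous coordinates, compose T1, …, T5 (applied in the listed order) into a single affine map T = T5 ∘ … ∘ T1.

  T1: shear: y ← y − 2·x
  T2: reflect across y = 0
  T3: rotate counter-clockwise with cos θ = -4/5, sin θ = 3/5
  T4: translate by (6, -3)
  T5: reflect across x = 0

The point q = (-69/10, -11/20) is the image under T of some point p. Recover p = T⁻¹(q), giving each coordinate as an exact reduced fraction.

p = (3/4, 4)

T1 = [1 0 0; -2 1 0; 0 0 1]
T2·T1 = [1 0 0; 2 -1 0; 0 0 1]
T3·…·T1 = [-2 3/5 0; -1 4/5 0; 0 0 1]
T4·…·T1 = [-2 3/5 6; -1 4/5 -3; 0 0 1]
T5·…·T1 = [2 -3/5 -6; -1 4/5 -3; 0 0 1]
det M = 1; M⁻¹ = [4/5 3/5 33/5; 1 2 12; 0 0 1]
M⁻¹ · (-69/10, -11/20)ᵀ = (3/4, 4)ᵀ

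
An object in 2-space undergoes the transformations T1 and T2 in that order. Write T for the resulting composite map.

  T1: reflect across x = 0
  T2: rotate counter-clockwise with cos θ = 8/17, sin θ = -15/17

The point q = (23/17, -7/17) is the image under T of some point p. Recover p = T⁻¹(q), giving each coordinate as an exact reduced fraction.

T1 = [-1 0 0; 0 1 0; 0 0 1]
T2·T1 = [-8/17 15/17 0; 15/17 8/17 0; 0 0 1]
det M = -1; M⁻¹ = [-8/17 15/17 0; 15/17 8/17 0; 0 0 1]
M⁻¹ · (23/17, -7/17)ᵀ = (-1, 1)ᵀ

p = (-1, 1)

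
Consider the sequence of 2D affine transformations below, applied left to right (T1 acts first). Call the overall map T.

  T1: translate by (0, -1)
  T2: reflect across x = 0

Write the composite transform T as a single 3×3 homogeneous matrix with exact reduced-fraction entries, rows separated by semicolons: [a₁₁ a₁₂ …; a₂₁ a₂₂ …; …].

T = [-1 0 0; 0 1 -1; 0 0 1]

T1 = [1 0 0; 0 1 -1; 0 0 1]
T2·T1 = [-1 0 0; 0 1 -1; 0 0 1]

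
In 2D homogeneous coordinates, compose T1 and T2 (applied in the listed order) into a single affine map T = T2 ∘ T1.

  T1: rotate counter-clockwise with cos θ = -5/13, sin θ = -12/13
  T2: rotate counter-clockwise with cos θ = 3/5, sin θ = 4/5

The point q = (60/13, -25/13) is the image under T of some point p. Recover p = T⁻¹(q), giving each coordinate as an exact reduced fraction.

p = (4, 3)

T1 = [-5/13 12/13 0; -12/13 -5/13 0; 0 0 1]
T2·T1 = [33/65 56/65 0; -56/65 33/65 0; 0 0 1]
det M = 1; M⁻¹ = [33/65 -56/65 0; 56/65 33/65 0; 0 0 1]
M⁻¹ · (60/13, -25/13)ᵀ = (4, 3)ᵀ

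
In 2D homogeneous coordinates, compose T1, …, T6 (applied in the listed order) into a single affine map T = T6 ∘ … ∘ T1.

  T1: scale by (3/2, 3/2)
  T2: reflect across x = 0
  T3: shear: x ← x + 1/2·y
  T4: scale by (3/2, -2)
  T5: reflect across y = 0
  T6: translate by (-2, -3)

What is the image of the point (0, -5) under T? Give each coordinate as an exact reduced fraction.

T1 scale by (3/2, 3/2): (0, -5) → (0, -15/2)
T2 reflect across x = 0: (0, -15/2) → (0, -15/2)
T3 shear: x ← x + 1/2·y: (0, -15/2) → (-15/4, -15/2)
T4 scale by (3/2, -2): (-15/4, -15/2) → (-45/8, 15)
T5 reflect across y = 0: (-45/8, 15) → (-45/8, -15)
T6 translate by (-2, -3): (-45/8, -15) → (-61/8, -18)

T(p) = (-61/8, -18)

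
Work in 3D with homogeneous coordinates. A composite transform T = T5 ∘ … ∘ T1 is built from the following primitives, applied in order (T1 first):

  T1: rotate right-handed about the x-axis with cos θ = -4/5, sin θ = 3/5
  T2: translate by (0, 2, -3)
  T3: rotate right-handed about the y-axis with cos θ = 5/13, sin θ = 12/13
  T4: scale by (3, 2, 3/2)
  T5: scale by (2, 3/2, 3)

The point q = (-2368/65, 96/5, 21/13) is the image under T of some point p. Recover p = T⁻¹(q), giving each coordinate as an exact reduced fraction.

T1 = [1 0 0 0; 0 -4/5 -3/5 0; 0 3/5 -4/5 0; 0 0 0 1]
T2·T1 = [1 0 0 0; 0 -4/5 -3/5 2; 0 3/5 -4/5 -3; 0 0 0 1]
T3·…·T1 = [5/13 36/65 -48/65 -36/13; 0 -4/5 -3/5 2; -12/13 3/13 -4/13 -15/13; 0 0 0 1]
T4·…·T1 = [15/13 108/65 -144/65 -108/13; 0 -8/5 -6/5 4; -18/13 9/26 -6/13 -45/26; 0 0 0 1]
T5·…·T1 = [30/13 216/65 -288/65 -216/13; 0 -12/5 -9/5 6; -54/13 27/26 -18/13 -135/26; 0 0 0 1]
det M = 81; M⁻¹ = [5/78 0 -8/39 0; 6/65 -4/15 2/39 17/5; -8/65 -1/5 -8/117 -6/5; 0 0 0 1]
M⁻¹ · (-2368/65, 96/5, 21/13)ᵀ = (-8/3, -5, -2/3)ᵀ

p = (-8/3, -5, -2/3)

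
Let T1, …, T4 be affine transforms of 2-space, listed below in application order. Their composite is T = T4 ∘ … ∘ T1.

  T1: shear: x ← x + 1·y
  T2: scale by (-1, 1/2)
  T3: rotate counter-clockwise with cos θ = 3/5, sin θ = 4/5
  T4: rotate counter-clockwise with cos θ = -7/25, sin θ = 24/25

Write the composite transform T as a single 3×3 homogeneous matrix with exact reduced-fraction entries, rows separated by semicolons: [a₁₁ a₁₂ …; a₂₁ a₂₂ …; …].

T1 = [1 1 0; 0 1 0; 0 0 1]
T2·T1 = [-1 -1 0; 0 1/2 0; 0 0 1]
T3·…·T1 = [-3/5 -1 0; -4/5 -1/2 0; 0 0 1]
T4·…·T1 = [117/125 19/25 0; -44/125 -41/50 0; 0 0 1]

T = [117/125 19/25 0; -44/125 -41/50 0; 0 0 1]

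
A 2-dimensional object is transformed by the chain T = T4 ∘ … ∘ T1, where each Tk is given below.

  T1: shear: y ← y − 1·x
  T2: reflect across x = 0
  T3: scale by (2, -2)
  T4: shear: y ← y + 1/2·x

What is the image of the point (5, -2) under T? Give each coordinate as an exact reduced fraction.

T1 shear: y ← y − 1·x: (5, -2) → (5, -7)
T2 reflect across x = 0: (5, -7) → (-5, -7)
T3 scale by (2, -2): (-5, -7) → (-10, 14)
T4 shear: y ← y + 1/2·x: (-10, 14) → (-10, 9)

T(p) = (-10, 9)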